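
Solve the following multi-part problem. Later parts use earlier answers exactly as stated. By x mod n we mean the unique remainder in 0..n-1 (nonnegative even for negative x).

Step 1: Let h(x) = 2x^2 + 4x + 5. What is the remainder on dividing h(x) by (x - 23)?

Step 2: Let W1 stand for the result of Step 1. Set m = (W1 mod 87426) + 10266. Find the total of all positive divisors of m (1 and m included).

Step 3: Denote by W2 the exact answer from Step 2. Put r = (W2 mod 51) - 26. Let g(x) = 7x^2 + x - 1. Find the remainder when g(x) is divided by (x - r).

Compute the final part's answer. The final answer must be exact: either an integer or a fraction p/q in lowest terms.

Step 1: remainder = value at the root: 2*(23)^2 + 4*(23)^1 + 5 = (1058) + (92) + (5) = 1155; answer 1155
Step 2: W1 = 1155; m = 11421; 11421 = 3^5 * 47; sigma = (1 + 3 + 9 + 27 + 81 + 243) * (1 + 47) = 364 * 48 = 17472; answer 17472
Step 3: W2 = 17472; r = 4; remainder = value at the root: 7*(4)^2 + 1*(4)^1 - 1 = (112) + (4) + (-1) = 115; answer 115

115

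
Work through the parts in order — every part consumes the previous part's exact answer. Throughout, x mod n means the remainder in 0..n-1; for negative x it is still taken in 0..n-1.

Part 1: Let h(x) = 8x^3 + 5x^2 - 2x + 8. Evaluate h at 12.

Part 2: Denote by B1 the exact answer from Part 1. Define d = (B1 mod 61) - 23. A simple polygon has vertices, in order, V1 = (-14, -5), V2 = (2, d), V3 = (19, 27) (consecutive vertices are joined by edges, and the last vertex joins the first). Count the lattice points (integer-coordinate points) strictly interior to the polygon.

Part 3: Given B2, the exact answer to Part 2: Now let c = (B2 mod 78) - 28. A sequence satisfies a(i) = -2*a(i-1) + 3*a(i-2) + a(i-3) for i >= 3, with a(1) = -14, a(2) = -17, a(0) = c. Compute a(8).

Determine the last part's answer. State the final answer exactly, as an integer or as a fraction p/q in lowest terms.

Part 1: 8*(12)^3 + 5*(12)^2 - 2*(12)^1 + 8 = (13824) + (720) + (-24) + (8) = 14528; answer 14528
Part 2: B1 = 14528; d = -13; cross terms: (-14*-13 - 2*-5)=192, (2*27 - 19*-13)=301, (19*-5 - -14*27)=283; twice the area = |776| = 776; area = 388; boundary points = 8 + 1 + 1 = 10; strictly interior points = area - boundary/2 + 1 = 384; answer 384
Part 3: B2 = 384; c = 44; a(3) = -2*(-17) + 3*(-14) + 1*(44) = 36; iterating: a(3)=36, a(4)=-137, a(5)=365, a(6)=-1105, a(7)=3168, a(8)=-9286; answer -9286

-9286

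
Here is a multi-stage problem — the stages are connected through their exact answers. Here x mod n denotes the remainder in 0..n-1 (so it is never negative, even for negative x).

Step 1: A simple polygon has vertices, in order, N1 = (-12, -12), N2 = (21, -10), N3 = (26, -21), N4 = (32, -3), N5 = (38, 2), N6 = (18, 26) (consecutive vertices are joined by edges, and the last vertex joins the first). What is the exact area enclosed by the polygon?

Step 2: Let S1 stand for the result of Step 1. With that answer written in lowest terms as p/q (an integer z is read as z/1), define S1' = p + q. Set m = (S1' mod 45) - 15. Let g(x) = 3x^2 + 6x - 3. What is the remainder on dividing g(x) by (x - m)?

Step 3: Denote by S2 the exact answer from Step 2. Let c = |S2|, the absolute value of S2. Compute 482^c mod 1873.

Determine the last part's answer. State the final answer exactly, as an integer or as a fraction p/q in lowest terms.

Step 1: cross terms: (-12*-10 - 21*-12)=372, (21*-21 - 26*-10)=-181, (26*-3 - 32*-21)=594, (32*2 - 38*-3)=178, (38*26 - 18*2)=952, (18*-12 - -12*26)=96; twice the area = |2011| = 2011; area = 2011/2; answer 2011/2
Step 2: S1 = 2011/2; threaded value p + q = 2013; m = 18; remainder = value at the root: 3*(18)^2 + 6*(18)^1 - 3 = (972) + (108) + (-3) = 1077; answer 1077
Step 3: S2 = 1077; c = 1077; squarings mod 1873: 482^1=482, 482^2=72, 482^4=1438, 482^8=52, 482^16=831, 482^32=1297, 482^64=255, 482^128=1343, 482^256=1823, 482^512=627, 482^1024=1672; 482^1077 = 482^1 * 482^4 * 482^16 * 482^32 * 482^1024 = 1353 (mod 1873); answer 1353

1353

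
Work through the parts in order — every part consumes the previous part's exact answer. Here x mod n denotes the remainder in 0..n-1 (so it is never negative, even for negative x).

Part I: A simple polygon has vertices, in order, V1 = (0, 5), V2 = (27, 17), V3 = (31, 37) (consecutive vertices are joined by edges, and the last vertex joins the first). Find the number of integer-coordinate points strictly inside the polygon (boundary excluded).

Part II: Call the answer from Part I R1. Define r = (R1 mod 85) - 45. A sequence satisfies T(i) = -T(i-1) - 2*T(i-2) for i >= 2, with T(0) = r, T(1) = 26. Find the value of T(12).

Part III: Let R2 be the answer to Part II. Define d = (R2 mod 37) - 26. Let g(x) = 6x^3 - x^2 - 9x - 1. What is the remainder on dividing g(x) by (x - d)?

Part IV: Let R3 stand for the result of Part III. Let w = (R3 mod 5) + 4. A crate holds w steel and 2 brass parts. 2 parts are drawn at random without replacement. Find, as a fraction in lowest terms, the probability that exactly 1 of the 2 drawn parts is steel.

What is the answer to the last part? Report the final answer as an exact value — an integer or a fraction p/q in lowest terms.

16/45

Part I: cross terms: (0*17 - 27*5)=-135, (27*37 - 31*17)=472, (31*5 - 0*37)=155; twice the area = |492| = 492; area = 246; boundary points = 3 + 4 + 1 = 8; strictly interior points = area - boundary/2 + 1 = 243; answer 243
Part II: R1 = 243; r = 28; T(2) = -1*(26) - 2*(28) = -82; iterating: T(2)=-82, T(3)=30, T(4)=134, T(5)=-194, T(6)=-74, T(7)=462, T(8)=-314, T(9)=-610, T(10)=1238, T(11)=-18, T(12)=-2458; answer -2458
Part III: R2 = -2458; d = -5; remainder = value at the root: 6*(-5)^3 - 1*(-5)^2 - 9*(-5)^1 - 1 = (-750) + (-25) + (45) + (-1) = -731; answer -731
Part IV: R3 = -731; w = 8; total draws C(10,2) = 45; favorable C(8,1)*C(2,1) = 16; P = 16/45; answer 16/45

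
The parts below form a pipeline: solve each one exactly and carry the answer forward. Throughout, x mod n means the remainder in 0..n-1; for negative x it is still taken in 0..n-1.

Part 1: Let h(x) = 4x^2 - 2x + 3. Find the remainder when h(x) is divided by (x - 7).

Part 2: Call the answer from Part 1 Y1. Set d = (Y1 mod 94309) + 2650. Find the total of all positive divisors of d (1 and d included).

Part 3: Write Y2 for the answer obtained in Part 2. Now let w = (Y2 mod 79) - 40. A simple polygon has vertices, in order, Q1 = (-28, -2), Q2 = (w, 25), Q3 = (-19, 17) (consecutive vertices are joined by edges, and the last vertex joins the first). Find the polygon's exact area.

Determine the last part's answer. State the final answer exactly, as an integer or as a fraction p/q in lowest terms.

154

Part 1: remainder = value at the root: 4*(7)^2 - 2*(7)^1 + 3 = (196) + (-14) + (3) = 185; answer 185
Part 2: Y1 = 185; d = 2835; 2835 = 3^4 * 5 * 7; sigma = (1 + 3 + 9 + 27 + 81) * (1 + 5) * (1 + 7) = 121 * 6 * 8 = 5808; answer 5808
Part 3: Y2 = 5808; w = 1; cross terms: (-28*25 - 1*-2)=-698, (1*17 - -19*25)=492, (-19*-2 - -28*17)=514; twice the area = |308| = 308; area = 154; answer 154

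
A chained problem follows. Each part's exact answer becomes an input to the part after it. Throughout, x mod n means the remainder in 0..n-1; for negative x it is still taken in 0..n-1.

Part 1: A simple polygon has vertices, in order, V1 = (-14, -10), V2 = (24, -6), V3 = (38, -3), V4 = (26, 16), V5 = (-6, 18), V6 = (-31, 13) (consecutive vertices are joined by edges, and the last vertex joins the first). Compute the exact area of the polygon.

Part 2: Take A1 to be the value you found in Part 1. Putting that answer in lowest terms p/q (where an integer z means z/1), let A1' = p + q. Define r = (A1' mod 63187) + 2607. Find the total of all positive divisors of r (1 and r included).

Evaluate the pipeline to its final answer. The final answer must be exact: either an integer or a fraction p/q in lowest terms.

4104

Part 1: cross terms: (-14*-6 - 24*-10)=324, (24*-3 - 38*-6)=156, (38*16 - 26*-3)=686, (26*18 - -6*16)=564, (-6*13 - -31*18)=480, (-31*-10 - -14*13)=492; twice the area = |2702| = 2702; area = 1351; answer 1351
Part 2: A1 = 1351; threaded value p + q = 1352; r = 3959; 3959 = 37 * 107; sigma = (1 + 37) * (1 + 107) = 38 * 108 = 4104; answer 4104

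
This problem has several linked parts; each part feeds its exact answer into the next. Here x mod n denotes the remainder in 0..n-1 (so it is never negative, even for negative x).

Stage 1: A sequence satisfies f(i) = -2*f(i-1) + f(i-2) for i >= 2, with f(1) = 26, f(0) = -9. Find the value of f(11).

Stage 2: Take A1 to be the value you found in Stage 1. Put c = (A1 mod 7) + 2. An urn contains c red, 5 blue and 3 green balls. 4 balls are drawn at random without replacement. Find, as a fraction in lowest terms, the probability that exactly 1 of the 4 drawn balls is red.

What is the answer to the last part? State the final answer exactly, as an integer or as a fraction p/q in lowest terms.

28/55

Stage 1: f(2) = -2*(26) + 1*(-9) = -61; iterating: f(2)=-61, f(3)=148, f(4)=-357, f(5)=862, f(6)=-2081, f(7)=5024, f(8)=-12129, f(9)=29282, f(10)=-70693, f(11)=170668; answer 170668
Stage 2: A1 = 170668; c = 3; total draws C(11,4) = 330; favorable C(3,1)*C(8,3) = 168; P = 28/55; answer 28/55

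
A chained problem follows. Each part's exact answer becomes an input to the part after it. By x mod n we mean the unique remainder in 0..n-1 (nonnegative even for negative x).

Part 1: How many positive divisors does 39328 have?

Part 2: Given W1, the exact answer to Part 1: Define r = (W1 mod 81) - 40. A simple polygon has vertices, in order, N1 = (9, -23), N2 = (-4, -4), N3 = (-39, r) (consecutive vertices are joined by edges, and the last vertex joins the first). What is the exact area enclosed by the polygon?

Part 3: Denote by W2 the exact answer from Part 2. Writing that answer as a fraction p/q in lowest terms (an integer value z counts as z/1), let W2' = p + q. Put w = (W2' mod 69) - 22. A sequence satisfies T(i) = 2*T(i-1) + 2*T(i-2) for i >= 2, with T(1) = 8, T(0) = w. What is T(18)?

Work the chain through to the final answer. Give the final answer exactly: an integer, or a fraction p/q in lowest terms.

29302272

Part 1: 39328 = 2^5 * 1229; number of divisors = (5+1) * (1+1) = 12; answer 12
Part 2: W1 = 12; r = -28; cross terms: (9*-4 - -4*-23)=-128, (-4*-28 - -39*-4)=-44, (-39*-23 - 9*-28)=1149; twice the area = |977| = 977; area = 977/2; answer 977/2
Part 3: W2 = 977/2; threaded value p + q = 979; w = -9; T(2) = 2*(8) + 2*(-9) = -2; iterating: T(2)=-2, T(3)=12, T(4)=20, T(5)=64, T(6)=168, T(7)=464, T(8)=1264, T(9)=3456, T(10)=9440, T(11)=25792, T(12)=70464, T(13)=192512, T(14)=525952, T(15)=1436928, T(16)=3925760, T(17)=10725376, T(18)=29302272; answer 29302272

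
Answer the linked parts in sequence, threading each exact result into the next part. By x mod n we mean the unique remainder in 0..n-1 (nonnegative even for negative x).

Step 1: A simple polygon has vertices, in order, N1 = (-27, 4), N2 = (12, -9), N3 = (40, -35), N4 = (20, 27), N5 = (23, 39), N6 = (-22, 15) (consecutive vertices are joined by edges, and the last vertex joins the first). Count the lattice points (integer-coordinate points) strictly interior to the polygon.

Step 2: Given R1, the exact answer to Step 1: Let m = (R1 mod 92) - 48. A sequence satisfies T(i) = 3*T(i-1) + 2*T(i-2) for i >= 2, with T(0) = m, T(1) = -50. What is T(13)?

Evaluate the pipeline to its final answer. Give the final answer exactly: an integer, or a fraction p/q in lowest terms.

Step 1: cross terms: (-27*-9 - 12*4)=195, (12*-35 - 40*-9)=-60, (40*27 - 20*-35)=1780, (20*39 - 23*27)=159, (23*15 - -22*39)=1203, (-22*4 - -27*15)=317; twice the area = |3594| = 3594; area = 1797; boundary points = 13 + 2 + 2 + 3 + 3 + 1 = 24; strictly interior points = area - boundary/2 + 1 = 1786; answer 1786
Step 2: R1 = 1786; m = -10; T(2) = 3*(-50) + 2*(-10) = -170; iterating: T(2)=-170, T(3)=-610, T(4)=-2170, T(5)=-7730, T(6)=-27530, T(7)=-98050, T(8)=-349210, T(9)=-1243730, T(10)=-4429610, T(11)=-15776290, T(12)=-56188090, T(13)=-200116850; answer -200116850

-200116850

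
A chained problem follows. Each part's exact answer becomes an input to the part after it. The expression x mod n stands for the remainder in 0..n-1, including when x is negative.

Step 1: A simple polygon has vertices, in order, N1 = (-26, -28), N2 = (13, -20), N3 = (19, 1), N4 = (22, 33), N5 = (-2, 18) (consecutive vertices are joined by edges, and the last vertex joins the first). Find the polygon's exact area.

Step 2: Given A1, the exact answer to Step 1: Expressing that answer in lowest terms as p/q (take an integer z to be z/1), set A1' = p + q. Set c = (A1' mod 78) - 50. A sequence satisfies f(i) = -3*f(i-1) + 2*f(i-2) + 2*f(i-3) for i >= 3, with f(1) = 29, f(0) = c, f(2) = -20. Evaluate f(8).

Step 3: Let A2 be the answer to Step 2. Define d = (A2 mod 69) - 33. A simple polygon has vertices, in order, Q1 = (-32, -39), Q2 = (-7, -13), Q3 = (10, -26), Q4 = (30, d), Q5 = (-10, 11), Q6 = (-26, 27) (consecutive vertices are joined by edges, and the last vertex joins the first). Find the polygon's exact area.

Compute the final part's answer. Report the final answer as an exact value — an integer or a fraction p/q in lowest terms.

Step 1: cross terms: (-26*-20 - 13*-28)=884, (13*1 - 19*-20)=393, (19*33 - 22*1)=605, (22*18 - -2*33)=462, (-2*-28 - -26*18)=524; twice the area = |2868| = 2868; area = 1434; answer 1434
Step 2: A1 = 1434; threaded value p + q = 1435; c = -19; f(3) = -3*(-20) + 2*(29) + 2*(-19) = 80; iterating: f(3)=80, f(4)=-222, f(5)=786, f(6)=-2642, f(7)=9054, f(8)=-30874; answer -30874
Step 3: A2 = -30874; d = 5; cross terms: (-32*-13 - -7*-39)=143, (-7*-26 - 10*-13)=312, (10*5 - 30*-26)=830, (30*11 - -10*5)=380, (-10*27 - -26*11)=16, (-26*-39 - -32*27)=1878; twice the area = |3559| = 3559; area = 3559/2; answer 3559/2

3559/2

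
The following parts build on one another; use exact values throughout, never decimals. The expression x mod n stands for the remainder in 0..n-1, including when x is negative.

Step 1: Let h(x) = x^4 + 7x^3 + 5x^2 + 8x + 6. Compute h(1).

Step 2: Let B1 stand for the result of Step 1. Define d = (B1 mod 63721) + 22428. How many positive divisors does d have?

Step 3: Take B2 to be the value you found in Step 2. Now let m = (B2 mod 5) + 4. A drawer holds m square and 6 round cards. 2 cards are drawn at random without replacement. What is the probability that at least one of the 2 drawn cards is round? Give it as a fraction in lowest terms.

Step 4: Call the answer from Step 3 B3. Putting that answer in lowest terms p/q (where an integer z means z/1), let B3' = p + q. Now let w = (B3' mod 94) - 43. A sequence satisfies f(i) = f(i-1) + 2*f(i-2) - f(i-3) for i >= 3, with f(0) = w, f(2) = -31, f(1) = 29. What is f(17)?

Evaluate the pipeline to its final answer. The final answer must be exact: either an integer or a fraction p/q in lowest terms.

-28905

Step 1: 1*(1)^4 + 7*(1)^3 + 5*(1)^2 + 8*(1)^1 + 6 = (1) + (7) + (5) + (8) + (6) = 27; answer 27
Step 2: B1 = 27; d = 22455; 22455 = 3^2 * 5 * 499; number of divisors = (2+1) * (1+1) * (1+1) = 12; answer 12
Step 3: B2 = 12; m = 6; total draws C(12,2) = 66; complement C(6,2) = 15; favorable 66 - 15 = 51; P = 17/22; answer 17/22
Step 4: B3 = 17/22; threaded value p + q = 39; w = -4; f(3) = 1*(-31) + 2*(29) - 1*(-4) = 31; iterating: f(3)=31, f(4)=-60, f(5)=33, f(6)=-118, f(7)=8, f(8)=-261, f(9)=-127, f(10)=-657, f(11)=-650, f(12)=-1837, f(13)=-2480, f(14)=-5504, f(15)=-8627, f(16)=-17155, f(17)=-28905; answer -28905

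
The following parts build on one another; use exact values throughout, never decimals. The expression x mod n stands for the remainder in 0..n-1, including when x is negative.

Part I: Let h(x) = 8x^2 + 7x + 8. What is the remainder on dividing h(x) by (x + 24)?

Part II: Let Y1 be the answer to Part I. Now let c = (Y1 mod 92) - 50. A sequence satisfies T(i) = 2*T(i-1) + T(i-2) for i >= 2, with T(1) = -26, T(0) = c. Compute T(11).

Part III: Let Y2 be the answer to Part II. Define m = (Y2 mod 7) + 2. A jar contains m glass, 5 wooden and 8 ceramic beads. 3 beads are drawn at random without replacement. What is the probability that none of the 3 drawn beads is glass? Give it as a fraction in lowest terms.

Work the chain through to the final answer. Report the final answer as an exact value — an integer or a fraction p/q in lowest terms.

Part I: remainder = value at the root: 8*(-24)^2 + 7*(-24)^1 + 8 = (4608) + (-168) + (8) = 4448; answer 4448
Part II: Y1 = 4448; c = -18; T(2) = 2*(-26) + 1*(-18) = -70; iterating: T(2)=-70, T(3)=-166, T(4)=-402, T(5)=-970, T(6)=-2342, T(7)=-5654, T(8)=-13650, T(9)=-32954, T(10)=-79558, T(11)=-192070; answer -192070
Part III: Y2 = -192070; m = 5; total draws C(18,3) = 816; favorable C(13,3) = 286; P = 143/408; answer 143/408

143/408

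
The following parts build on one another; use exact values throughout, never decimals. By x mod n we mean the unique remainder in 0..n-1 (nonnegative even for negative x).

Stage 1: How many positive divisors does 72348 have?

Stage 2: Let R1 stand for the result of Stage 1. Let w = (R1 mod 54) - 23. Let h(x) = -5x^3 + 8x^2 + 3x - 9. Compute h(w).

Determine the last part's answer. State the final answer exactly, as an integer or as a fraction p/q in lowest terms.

Stage 1: 72348 = 2^2 * 3 * 6029; number of divisors = (2+1) * (1+1) * (1+1) = 12; answer 12
Stage 2: R1 = 12; w = -11; -5*(-11)^3 + 8*(-11)^2 + 3*(-11)^1 - 9 = (6655) + (968) + (-33) + (-9) = 7581; answer 7581

7581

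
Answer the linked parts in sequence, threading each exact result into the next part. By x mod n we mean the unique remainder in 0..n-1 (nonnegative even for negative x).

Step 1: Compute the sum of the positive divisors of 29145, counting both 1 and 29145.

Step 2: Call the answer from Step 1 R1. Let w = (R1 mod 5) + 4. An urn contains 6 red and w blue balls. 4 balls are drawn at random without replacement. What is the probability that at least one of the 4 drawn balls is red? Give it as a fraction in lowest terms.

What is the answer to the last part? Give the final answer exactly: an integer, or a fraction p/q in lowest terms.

Step 1: 29145 = 3 * 5 * 29 * 67; sigma = (1 + 3) * (1 + 5) * (1 + 29) * (1 + 67) = 4 * 6 * 30 * 68 = 48960; answer 48960
Step 2: R1 = 48960; w = 4; total draws C(10,4) = 210; complement C(4,4) = 1; favorable 210 - 1 = 209; P = 209/210; answer 209/210

209/210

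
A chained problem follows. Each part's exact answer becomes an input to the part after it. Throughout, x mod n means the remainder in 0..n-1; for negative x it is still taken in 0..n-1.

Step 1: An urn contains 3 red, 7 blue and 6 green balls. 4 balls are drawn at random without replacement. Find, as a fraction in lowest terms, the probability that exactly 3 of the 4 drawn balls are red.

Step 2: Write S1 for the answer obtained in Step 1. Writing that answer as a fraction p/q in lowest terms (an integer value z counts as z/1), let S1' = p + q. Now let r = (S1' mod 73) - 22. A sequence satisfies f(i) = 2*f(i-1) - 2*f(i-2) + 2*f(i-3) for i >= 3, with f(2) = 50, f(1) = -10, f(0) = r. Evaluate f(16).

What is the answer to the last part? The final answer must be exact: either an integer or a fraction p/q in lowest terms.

39808

Step 1: total draws C(16,4) = 1820; favorable C(3,3)*C(13,1) = 13; P = 1/140; answer 1/140
Step 2: S1 = 1/140; threaded value p + q = 141; r = 46; f(3) = 2*(50) - 2*(-10) + 2*(46) = 212; iterating: f(3)=212, f(4)=304, f(5)=284, f(6)=384, f(7)=808, f(8)=1416, f(9)=1984, f(10)=2752, f(11)=4368, f(12)=7200, f(13)=11168, f(14)=16672, f(15)=25408, f(16)=39808; answer 39808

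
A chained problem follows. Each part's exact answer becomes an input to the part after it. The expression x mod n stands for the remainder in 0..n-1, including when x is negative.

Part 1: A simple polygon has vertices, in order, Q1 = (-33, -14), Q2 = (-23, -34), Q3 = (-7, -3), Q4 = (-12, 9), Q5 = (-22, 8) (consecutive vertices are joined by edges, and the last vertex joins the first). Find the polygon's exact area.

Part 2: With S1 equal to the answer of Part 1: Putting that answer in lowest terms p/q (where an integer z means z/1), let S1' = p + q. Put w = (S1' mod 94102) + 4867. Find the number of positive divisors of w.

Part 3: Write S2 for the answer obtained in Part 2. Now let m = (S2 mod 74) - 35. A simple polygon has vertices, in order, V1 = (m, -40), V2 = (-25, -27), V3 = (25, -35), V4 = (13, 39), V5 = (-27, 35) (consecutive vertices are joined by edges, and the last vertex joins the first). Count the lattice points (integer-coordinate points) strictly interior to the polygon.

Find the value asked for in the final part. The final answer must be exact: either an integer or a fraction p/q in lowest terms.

Part 1: cross terms: (-33*-34 - -23*-14)=800, (-23*-3 - -7*-34)=-169, (-7*9 - -12*-3)=-99, (-12*8 - -22*9)=102, (-22*-14 - -33*8)=572; twice the area = |1206| = 1206; area = 603; answer 603
Part 2: S1 = 603; threaded value p + q = 604; w = 5471; 5471 is prime, so its only divisors are 1 and 5471; count = 2; answer 2
Part 3: S2 = 2; m = -33; cross terms: (-33*-27 - -25*-40)=-109, (-25*-35 - 25*-27)=1550, (25*39 - 13*-35)=1430, (13*35 - -27*39)=1508, (-27*-40 - -33*35)=2235; twice the area = |6614| = 6614; area = 3307; boundary points = 1 + 2 + 2 + 4 + 3 = 12; strictly interior points = area - boundary/2 + 1 = 3302; answer 3302

3302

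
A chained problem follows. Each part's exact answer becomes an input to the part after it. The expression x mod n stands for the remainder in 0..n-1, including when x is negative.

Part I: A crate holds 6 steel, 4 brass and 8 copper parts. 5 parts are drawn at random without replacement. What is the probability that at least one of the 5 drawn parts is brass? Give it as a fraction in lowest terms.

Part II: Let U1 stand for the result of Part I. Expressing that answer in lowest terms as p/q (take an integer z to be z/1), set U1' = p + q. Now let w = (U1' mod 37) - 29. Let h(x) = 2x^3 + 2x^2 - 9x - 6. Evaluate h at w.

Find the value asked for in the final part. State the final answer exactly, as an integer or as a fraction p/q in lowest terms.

-17457

Part I: total draws C(18,5) = 8568; complement C(14,5) = 2002; favorable 8568 - 2002 = 6566; P = 469/612; answer 469/612
Part II: U1 = 469/612; threaded value p + q = 1081; w = -21; 2*(-21)^3 + 2*(-21)^2 - 9*(-21)^1 - 6 = (-18522) + (882) + (189) + (-6) = -17457; answer -17457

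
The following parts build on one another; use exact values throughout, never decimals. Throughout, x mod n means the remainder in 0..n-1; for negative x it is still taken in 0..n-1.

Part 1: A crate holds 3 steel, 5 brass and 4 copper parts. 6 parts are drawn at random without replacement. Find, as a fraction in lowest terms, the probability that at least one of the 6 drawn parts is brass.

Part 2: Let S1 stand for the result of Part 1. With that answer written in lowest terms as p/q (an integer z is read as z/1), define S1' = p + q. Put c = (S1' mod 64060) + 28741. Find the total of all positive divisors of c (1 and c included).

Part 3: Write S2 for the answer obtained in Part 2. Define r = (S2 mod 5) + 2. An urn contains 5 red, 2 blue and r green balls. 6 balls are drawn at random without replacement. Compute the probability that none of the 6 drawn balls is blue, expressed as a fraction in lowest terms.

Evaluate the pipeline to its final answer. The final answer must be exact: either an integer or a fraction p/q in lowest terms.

7/26

Part 1: total draws C(12,6) = 924; complement C(7,6) = 7; favorable 924 - 7 = 917; P = 131/132; answer 131/132
Part 2: S1 = 131/132; threaded value p + q = 263; c = 29004; 29004 = 2^2 * 3 * 2417; sigma = (1 + 2 + 4) * (1 + 3) * (1 + 2417) = 7 * 4 * 2418 = 67704; answer 67704
Part 3: S2 = 67704; r = 6; total draws C(13,6) = 1716; favorable C(11,6) = 462; P = 7/26; answer 7/26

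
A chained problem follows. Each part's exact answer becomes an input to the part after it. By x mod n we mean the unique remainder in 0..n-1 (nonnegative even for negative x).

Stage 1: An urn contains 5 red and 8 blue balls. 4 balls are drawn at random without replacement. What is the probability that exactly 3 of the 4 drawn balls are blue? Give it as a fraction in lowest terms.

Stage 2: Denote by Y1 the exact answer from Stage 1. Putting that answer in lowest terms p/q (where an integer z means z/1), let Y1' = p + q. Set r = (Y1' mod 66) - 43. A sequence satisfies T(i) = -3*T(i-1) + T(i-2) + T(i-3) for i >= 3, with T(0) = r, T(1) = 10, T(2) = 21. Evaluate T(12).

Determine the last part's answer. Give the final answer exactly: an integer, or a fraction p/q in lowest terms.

3625788

Stage 1: total draws C(13,4) = 715; favorable C(8,3)*C(5,1) = 280; P = 56/143; answer 56/143
Stage 2: Y1 = 56/143; threaded value p + q = 199; r = -42; T(3) = -3*(21) + 1*(10) + 1*(-42) = -95; iterating: T(3)=-95, T(4)=316, T(5)=-1022, T(6)=3287, T(7)=-10567, T(8)=33966, T(9)=-109178, T(10)=350933, T(11)=-1128011, T(12)=3625788; answer 3625788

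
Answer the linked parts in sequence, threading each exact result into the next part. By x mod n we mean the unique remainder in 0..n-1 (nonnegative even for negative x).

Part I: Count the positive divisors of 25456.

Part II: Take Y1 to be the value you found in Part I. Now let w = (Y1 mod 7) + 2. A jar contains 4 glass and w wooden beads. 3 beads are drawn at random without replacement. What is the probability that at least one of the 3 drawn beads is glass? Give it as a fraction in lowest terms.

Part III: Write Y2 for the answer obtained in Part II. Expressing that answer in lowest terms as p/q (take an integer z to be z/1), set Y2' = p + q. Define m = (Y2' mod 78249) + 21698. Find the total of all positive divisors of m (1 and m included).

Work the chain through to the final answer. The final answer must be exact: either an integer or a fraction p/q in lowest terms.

Part I: 25456 = 2^4 * 37 * 43; number of divisors = (4+1) * (1+1) * (1+1) = 20; answer 20
Part II: Y1 = 20; w = 8; total draws C(12,3) = 220; complement C(8,3) = 56; favorable 220 - 56 = 164; P = 41/55; answer 41/55
Part III: Y2 = 41/55; threaded value p + q = 96; m = 21794; 21794 = 2 * 17 * 641; sigma = (1 + 2) * (1 + 17) * (1 + 641) = 3 * 18 * 642 = 34668; answer 34668

34668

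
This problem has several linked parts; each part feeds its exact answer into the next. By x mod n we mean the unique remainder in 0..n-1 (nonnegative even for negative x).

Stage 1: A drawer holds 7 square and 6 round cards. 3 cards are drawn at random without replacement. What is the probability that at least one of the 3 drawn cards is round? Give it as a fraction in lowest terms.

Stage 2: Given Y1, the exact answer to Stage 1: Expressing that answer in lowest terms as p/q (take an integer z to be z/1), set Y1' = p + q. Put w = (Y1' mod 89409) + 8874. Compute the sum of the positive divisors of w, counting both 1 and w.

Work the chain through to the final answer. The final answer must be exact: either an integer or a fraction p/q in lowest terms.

12552

Stage 1: total draws C(13,3) = 286; complement C(7,3) = 35; favorable 286 - 35 = 251; P = 251/286; answer 251/286
Stage 2: Y1 = 251/286; threaded value p + q = 537; w = 9411; 9411 = 3 * 3137; sigma = (1 + 3) * (1 + 3137) = 4 * 3138 = 12552; answer 12552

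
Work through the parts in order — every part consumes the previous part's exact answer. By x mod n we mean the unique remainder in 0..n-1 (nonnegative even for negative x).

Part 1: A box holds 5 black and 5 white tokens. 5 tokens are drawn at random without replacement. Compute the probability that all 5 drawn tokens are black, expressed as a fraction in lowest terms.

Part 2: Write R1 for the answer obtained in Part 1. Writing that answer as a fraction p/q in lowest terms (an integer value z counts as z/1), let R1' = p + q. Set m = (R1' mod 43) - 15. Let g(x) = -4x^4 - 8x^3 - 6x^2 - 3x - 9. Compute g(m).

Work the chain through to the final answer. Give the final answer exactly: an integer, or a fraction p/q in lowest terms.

Part 1: total draws C(10,5) = 252; favorable C(5,5) = 1; P = 1/252; answer 1/252
Part 2: R1 = 1/252; threaded value p + q = 253; m = 23; -4*(23)^4 - 8*(23)^3 - 6*(23)^2 - 3*(23)^1 - 9 = (-1119364) + (-97336) + (-3174) + (-69) + (-9) = -1219952; answer -1219952

-1219952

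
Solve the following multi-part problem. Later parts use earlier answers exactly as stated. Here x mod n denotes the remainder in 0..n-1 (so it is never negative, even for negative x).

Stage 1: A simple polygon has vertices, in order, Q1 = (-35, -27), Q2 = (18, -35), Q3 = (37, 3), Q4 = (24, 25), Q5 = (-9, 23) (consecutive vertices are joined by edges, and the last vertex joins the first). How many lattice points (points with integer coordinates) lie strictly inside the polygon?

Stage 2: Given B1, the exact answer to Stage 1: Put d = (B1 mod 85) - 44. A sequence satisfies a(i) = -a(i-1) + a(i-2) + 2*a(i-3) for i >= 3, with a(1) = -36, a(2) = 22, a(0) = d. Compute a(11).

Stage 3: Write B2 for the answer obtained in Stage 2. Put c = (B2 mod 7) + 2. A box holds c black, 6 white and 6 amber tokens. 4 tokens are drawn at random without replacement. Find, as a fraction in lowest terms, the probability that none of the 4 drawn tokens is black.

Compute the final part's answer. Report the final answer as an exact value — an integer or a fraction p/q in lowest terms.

99/476

Stage 1: cross terms: (-35*-35 - 18*-27)=1711, (18*3 - 37*-35)=1349, (37*25 - 24*3)=853, (24*23 - -9*25)=777, (-9*-27 - -35*23)=1048; twice the area = |5738| = 5738; area = 2869; boundary points = 1 + 19 + 1 + 1 + 2 = 24; strictly interior points = area - boundary/2 + 1 = 2858; answer 2858
Stage 2: B1 = 2858; d = 9; a(3) = -1*(22) + 1*(-36) + 2*(9) = -40; iterating: a(3)=-40, a(4)=-10, a(5)=14, a(6)=-104, a(7)=98, a(8)=-174, a(9)=64, a(10)=-42, a(11)=-242; answer -242
Stage 3: B2 = -242; c = 5; total draws C(17,4) = 2380; favorable C(12,4) = 495; P = 99/476; answer 99/476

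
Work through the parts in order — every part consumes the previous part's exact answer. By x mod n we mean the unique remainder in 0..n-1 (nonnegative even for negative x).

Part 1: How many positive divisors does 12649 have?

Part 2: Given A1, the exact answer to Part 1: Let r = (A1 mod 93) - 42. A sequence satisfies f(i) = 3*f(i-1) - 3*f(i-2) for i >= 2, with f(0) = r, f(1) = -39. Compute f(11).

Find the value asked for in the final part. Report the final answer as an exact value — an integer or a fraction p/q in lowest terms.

Part 1: 12649 = 7 * 13 * 139; number of divisors = (1+1) * (1+1) * (1+1) = 8; answer 8
Part 2: A1 = 8; r = -34; f(2) = 3*(-39) - 3*(-34) = -15; iterating: f(2)=-15, f(3)=72, f(4)=261, f(5)=567, f(6)=918, f(7)=1053, f(8)=405, f(9)=-1944, f(10)=-7047, f(11)=-15309; answer -15309

-15309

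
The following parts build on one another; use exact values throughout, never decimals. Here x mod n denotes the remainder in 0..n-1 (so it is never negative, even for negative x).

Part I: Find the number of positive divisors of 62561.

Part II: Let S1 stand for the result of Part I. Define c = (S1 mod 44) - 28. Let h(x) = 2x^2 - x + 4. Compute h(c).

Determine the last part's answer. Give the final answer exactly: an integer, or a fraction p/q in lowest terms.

Part I: 62561 = 73 * 857; number of divisors = (1+1) * (1+1) = 4; answer 4
Part II: S1 = 4; c = -24; 2*(-24)^2 - 1*(-24)^1 + 4 = (1152) + (24) + (4) = 1180; answer 1180

1180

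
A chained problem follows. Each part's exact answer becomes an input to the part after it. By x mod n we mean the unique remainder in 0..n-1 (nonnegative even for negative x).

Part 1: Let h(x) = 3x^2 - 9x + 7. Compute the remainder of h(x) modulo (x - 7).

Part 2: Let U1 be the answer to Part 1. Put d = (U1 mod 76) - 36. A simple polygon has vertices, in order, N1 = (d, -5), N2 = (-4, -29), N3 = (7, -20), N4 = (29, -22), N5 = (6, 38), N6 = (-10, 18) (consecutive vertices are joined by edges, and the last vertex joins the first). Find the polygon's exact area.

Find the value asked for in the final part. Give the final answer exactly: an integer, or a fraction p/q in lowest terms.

Part 1: remainder = value at the root: 3*(7)^2 - 9*(7)^1 + 7 = (147) + (-63) + (7) = 91; answer 91
Part 2: U1 = 91; d = -21; cross terms: (-21*-29 - -4*-5)=589, (-4*-20 - 7*-29)=283, (7*-22 - 29*-20)=426, (29*38 - 6*-22)=1234, (6*18 - -10*38)=488, (-10*-5 - -21*18)=428; twice the area = |3448| = 3448; area = 1724; answer 1724

1724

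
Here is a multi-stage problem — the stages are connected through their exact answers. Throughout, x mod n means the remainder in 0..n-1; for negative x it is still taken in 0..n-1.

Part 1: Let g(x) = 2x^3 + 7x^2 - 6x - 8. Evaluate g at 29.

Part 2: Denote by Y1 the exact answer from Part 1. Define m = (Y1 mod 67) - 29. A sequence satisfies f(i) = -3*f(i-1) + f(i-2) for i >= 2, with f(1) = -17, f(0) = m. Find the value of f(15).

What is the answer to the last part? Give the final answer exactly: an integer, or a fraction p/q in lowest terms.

-199542719

Part 1: 2*(29)^3 + 7*(29)^2 - 6*(29)^1 - 8 = (48778) + (5887) + (-174) + (-8) = 54483; answer 54483
Part 2: Y1 = 54483; m = -17; f(2) = -3*(-17) + 1*(-17) = 34; iterating: f(2)=34, f(3)=-119, f(4)=391, f(5)=-1292, f(6)=4267, f(7)=-14093, f(8)=46546, f(9)=-153731, f(10)=507739, f(11)=-1676948, f(12)=5538583, f(13)=-18292697, f(14)=60416674, f(15)=-199542719; answer -199542719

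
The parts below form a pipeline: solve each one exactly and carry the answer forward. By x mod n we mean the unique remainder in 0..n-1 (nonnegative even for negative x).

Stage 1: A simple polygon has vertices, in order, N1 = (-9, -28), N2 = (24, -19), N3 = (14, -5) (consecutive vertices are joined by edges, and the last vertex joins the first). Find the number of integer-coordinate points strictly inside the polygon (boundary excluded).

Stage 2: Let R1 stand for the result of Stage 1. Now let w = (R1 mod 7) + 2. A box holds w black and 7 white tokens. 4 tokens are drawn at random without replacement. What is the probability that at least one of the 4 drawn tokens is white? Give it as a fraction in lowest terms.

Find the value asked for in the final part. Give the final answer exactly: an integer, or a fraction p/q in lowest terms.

Stage 1: cross terms: (-9*-19 - 24*-28)=843, (24*-5 - 14*-19)=146, (14*-28 - -9*-5)=-437; twice the area = |552| = 552; area = 276; boundary points = 3 + 2 + 23 = 28; strictly interior points = area - boundary/2 + 1 = 263; answer 263
Stage 2: R1 = 263; w = 6; total draws C(13,4) = 715; complement C(6,4) = 15; favorable 715 - 15 = 700; P = 140/143; answer 140/143

140/143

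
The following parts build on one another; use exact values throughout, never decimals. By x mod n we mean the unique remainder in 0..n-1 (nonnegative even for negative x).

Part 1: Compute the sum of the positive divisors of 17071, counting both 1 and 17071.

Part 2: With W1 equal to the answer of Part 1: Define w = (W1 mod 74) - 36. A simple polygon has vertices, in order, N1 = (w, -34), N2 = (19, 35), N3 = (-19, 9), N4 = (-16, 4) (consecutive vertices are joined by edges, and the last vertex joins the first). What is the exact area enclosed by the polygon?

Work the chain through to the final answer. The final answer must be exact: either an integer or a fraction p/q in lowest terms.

1233

Part 1: 17071 = 43 * 397; sigma = (1 + 43) * (1 + 397) = 44 * 398 = 17512; answer 17512
Part 2: W1 = 17512; w = 12; cross terms: (12*35 - 19*-34)=1066, (19*9 - -19*35)=836, (-19*4 - -16*9)=68, (-16*-34 - 12*4)=496; twice the area = |2466| = 2466; area = 1233; answer 1233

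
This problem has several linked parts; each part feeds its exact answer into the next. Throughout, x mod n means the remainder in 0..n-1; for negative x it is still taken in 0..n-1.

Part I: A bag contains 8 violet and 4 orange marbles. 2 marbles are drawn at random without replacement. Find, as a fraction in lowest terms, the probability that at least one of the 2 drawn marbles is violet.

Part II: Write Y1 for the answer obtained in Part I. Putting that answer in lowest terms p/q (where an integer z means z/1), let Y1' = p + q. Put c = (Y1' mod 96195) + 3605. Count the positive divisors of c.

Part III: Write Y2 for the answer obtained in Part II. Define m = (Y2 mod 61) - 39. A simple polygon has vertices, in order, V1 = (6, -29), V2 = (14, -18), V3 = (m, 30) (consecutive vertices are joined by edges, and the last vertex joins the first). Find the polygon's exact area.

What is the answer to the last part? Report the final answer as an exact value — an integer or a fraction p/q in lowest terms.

Part I: total draws C(12,2) = 66; complement C(4,2) = 6; favorable 66 - 6 = 60; P = 10/11; answer 10/11
Part II: Y1 = 10/11; threaded value p + q = 21; c = 3626; 3626 = 2 * 7^2 * 37; number of divisors = (1+1) * (2+1) * (1+1) = 12; answer 12
Part III: Y2 = 12; m = -27; cross terms: (6*-18 - 14*-29)=298, (14*30 - -27*-18)=-66, (-27*-29 - 6*30)=603; twice the area = |835| = 835; area = 835/2; answer 835/2

835/2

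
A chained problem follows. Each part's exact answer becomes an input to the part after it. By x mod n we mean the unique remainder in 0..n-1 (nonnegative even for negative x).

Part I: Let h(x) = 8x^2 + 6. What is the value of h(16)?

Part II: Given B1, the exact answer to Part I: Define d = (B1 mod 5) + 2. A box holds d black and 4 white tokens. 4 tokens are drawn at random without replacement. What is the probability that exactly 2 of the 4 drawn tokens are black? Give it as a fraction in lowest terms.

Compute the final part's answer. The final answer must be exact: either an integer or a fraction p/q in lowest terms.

3/7

Part I: 8*(16)^2 + 6 = (2048) + (6) = 2054; answer 2054
Part II: B1 = 2054; d = 6; total draws C(10,4) = 210; favorable C(6,2)*C(4,2) = 90; P = 3/7; answer 3/7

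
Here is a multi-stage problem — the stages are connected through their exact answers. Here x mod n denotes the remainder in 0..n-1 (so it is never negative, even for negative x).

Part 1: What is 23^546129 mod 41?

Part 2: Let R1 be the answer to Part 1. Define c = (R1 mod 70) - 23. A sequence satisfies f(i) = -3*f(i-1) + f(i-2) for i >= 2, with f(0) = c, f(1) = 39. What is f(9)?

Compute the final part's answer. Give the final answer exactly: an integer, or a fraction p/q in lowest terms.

Part 1: squarings mod 41: 23^1=23, 23^2=37, 23^4=16, 23^8=10, 23^16=18, 23^32=37, 23^64=16, 23^128=10, 23^256=18, 23^512=37, 23^1024=16, 23^2048=10, 23^4096=18, 23^8192=37, 23^16384=16, 23^32768=10, 23^65536=18, 23^131072=37, 23^262144=16, 23^524288=10; 23^546129 = 23^1 * 23^16 * 23^64 * 23^256 * 23^1024 * 23^4096 * 23^16384 * 23^524288 = 25 (mod 41); answer 25
Part 2: R1 = 25; c = 2; f(2) = -3*(39) + 1*(2) = -115; iterating: f(2)=-115, f(3)=384, f(4)=-1267, f(5)=4185, f(6)=-13822, f(7)=45651, f(8)=-150775, f(9)=497976; answer 497976

497976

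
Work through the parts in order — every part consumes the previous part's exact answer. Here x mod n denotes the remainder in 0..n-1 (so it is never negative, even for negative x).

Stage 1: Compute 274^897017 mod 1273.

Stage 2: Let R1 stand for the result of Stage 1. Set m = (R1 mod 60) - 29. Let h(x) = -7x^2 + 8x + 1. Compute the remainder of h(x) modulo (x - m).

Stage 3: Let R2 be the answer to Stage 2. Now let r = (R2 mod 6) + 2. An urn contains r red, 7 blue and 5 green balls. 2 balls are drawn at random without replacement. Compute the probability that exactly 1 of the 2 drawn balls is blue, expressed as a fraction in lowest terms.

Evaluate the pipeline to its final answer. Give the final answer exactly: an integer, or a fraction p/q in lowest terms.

Stage 1: squarings mod 1273: 274^1=274, 274^2=1242, 274^4=961, 274^8=596, 274^16=49, 274^32=1128, 274^64=657, 274^128=102, 274^256=220, 274^512=26, 274^1024=676, 274^2048=1242, 274^4096=961, 274^8192=596, 274^16384=49, 274^32768=1128, 274^65536=657, 274^131072=102, 274^262144=220, 274^524288=26; 274^897017 = 274^1 * 274^8 * 274^16 * 274^32 * 274^64 * 274^128 * 274^256 * 274^512 * 274^1024 * 274^2048 * 274^8192 * 274^32768 * 274^65536 * 274^262144 * 274^524288 = 297 (mod 1273); answer 297
Stage 2: R1 = 297; m = 28; remainder = value at the root: -7*(28)^2 + 8*(28)^1 + 1 = (-5488) + (224) + (1) = -5263; answer -5263
Stage 3: R2 = -5263; r = 7; total draws C(19,2) = 171; favorable C(7,1)*C(12,1) = 84; P = 28/57; answer 28/57

28/57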